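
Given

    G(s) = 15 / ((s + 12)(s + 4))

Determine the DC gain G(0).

G(0) = 5/16 ≈ 0.3125

At s = 0 each factor (s + a) contributes a and each (s^2 + bs + c) contributes c.
G(0) = 15·1 / ((12) · (4)) = 15/48 = 5/16.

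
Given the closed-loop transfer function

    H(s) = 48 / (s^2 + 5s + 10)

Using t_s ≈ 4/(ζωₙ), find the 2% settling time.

t_s ≈ 1.600 s

Comparing s^2 + 5s + 10 to s^2 + 2ζωₙs + ωₙ²: ωₙ = √10 ≈ 3.162 rad/s and ζ = 5/(2·√10) ≈ 0.7906.
ζωₙ = 5/2 = 2.5, so t_s ≈ 4/(ζωₙ) = 4/2.5 = 1.600 s.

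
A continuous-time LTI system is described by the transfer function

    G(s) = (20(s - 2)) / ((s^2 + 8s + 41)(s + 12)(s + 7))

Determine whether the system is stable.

The poles can be read from the denominator factors: s = -4 + 5j, -4 - 5j, -12, -7.
Since all poles lie strictly in the left half-plane, the system is stable.

stable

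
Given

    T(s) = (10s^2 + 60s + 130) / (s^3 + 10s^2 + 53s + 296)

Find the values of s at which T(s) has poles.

s = -1 ± 6j, -8

The poles are the roots of the denominator s^3 + 10s^2 + 53s + 296 = 0.
Trying s = -8: the polynomial evaluates to 0, so (s + 8) is a factor.
Dividing out leaves s^2 + 2s + 37 = 0.
The quadratic formula then gives s = -1 ± 6j.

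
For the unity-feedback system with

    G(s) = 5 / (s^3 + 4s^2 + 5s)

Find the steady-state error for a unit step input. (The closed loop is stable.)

G(s) has one pole at the origin.
This is a Type 1 system; for a step input the steady-state error is zero.

e_ss = 0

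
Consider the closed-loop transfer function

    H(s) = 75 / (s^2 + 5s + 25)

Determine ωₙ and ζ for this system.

Compare the denominator to the standard form s^2 + 2ζωₙs + ωₙ².
ωₙ² = 25, so ωₙ = 5 rad/s.
2ζωₙ = 5, so ζ = 5/(2·5) = 0.5.

ωₙ = 5 rad/s, ζ = 0.5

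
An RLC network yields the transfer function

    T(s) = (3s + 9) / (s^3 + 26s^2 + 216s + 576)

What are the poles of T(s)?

s = -8, -6, -12

The poles are the roots of the denominator s^3 + 26s^2 + 216s + 576 = 0.
Trying s = -8: the polynomial evaluates to 0, so (s + 8) is a factor.
Dividing out leaves s^2 + 18s + 72 = 0.
Factoring the quadratic: (s + 6)(s + 12) = 0.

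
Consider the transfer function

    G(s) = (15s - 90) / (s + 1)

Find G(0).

Set s = 0: G(0) = (-90) / (1) = -90.

G(0) = -90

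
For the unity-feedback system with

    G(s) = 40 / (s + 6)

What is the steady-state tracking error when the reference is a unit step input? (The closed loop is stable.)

G(s) has no poles at the origin.
This is a Type 0 system. Kp = lim_{s→0} G(s) = 40/6 = 20/3.
e_ss = 1/(1 + Kp) = 1/(1 + 20/3) = 3/23 ≈ 0.1304.

e_ss = 0.1304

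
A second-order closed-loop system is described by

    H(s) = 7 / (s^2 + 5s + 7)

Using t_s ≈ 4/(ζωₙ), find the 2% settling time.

t_s ≈ 1.600 s

Comparing s^2 + 5s + 7 to s^2 + 2ζωₙs + ωₙ²: ωₙ = √7 ≈ 2.646 rad/s and ζ = 5/(2·√7) ≈ 0.9449.
ζωₙ = 5/2 = 2.5, so t_s ≈ 4/(ζωₙ) = 4/2.5 = 1.600 s.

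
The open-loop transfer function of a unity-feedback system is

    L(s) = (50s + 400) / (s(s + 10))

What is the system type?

Type 1

The denominator has 1 factor of s at the origin (free integrator), so this is a Type 1 system.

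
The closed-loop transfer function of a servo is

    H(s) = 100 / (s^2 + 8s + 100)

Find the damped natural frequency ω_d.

Comparing s^2 + 8s + 100 to s^2 + 2ζωₙs + ωₙ²: ωₙ = 10 rad/s and ζ = 8/(2·10) = 0.4.
ζωₙ = 8/2 = 4, so ω_d = ωₙ√(1−ζ²) = √(ωₙ² − (ζωₙ)²) = √(100 − 4²) = √84 ≈ 9.165 rad/s.

ω_d ≈ 9.165 rad/s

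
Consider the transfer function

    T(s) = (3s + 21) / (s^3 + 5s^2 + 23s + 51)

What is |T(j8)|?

|T(j8)| ≈ 0.07518

Substitute s = j8: numerator = 21 + j24, denominator = -269 - j328.
|T(j8)| = |21 + j24| / |-269 - j328| = 31.890 / 424.20 ≈ 0.07518.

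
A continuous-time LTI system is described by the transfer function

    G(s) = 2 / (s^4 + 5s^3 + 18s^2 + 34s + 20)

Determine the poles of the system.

s = -1 + 3j, -1 - 3j, -1, -2

The poles are the roots of the denominator s^4 + 5s^3 + 18s^2 + 34s + 20 = 0.
Trying s = -1: the polynomial evaluates to 0, so (s + 1) is a factor.
Dividing out leaves s^3 + 4s^2 + 14s + 20 = 0.
This factors further as (s^2 + 2s + 10)(s + 2) = 0.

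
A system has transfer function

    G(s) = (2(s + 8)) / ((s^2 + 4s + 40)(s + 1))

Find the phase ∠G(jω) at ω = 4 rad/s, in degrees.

∠G(j4) ≈ -83.09°

At s = j4: numerator = 16 + j8, denominator = -40 + j112.
∠G = ∠num − ∠den = 26.565° − (109.65°) = -83.09°.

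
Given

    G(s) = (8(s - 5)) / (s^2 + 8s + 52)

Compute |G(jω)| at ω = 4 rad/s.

|G(j4)| ≈ 1.064

Substitute s = j4: numerator = -40 + j32, denominator = 36 + j32.
|G(j4)| = |-40 + j32| / |36 + j32| = 51.225 / 48.166 ≈ 1.064.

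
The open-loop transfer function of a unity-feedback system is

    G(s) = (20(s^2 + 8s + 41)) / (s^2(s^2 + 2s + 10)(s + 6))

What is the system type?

Type 2

The denominator has 2 factors of s at the origin (free integrators), so this is a Type 2 system.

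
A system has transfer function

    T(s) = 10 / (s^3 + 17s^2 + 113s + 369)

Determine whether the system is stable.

stable

The denominator s^3 + 17s^2 + 113s + 369 factors as (s^2 + 8s + 41)(s + 9), giving poles at s = -4 ± 5j, -9.
Since all poles lie strictly in the left half-plane, the system is stable.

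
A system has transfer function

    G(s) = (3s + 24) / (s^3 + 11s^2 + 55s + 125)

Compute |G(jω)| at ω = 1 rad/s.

|G(j1)| ≈ 0.1917

Substitute s = j1: numerator = 24 + j3, denominator = 114 + j54.
|G(j1)| = |24 + j3| / |114 + j54| = 24.187 / 126.14 ≈ 0.1917.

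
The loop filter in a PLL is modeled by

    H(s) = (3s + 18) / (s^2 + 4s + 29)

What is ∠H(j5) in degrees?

∠H(j5) ≈ -38.88°

At s = j5: numerator = 18 + j15, denominator = 4 + j20.
∠H = ∠num − ∠den = 39.806° − (78.690°) = -38.88°.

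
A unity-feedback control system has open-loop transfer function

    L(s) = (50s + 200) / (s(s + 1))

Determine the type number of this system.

The denominator has 1 factor of s at the origin (free integrator), so this is a Type 1 system.

Type 1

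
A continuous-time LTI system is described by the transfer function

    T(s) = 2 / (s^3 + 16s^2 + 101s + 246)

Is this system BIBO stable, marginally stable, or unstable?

stable

The denominator s^3 + 16s^2 + 101s + 246 factors as (s^2 + 10s + 41)(s + 6), giving poles at s = -5 + 4j, -5 - 4j, -6.
Since all poles lie strictly in the left half-plane, the system is stable.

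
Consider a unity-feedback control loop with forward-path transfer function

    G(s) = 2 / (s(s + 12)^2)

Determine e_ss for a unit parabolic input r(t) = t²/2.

e_ss = ∞

G(s) has one pole at the origin.
This is a Type 1 system; Ka = lim_{s→0} s^2·G(s) = 0, so the steady-state error for a parabola input is infinite.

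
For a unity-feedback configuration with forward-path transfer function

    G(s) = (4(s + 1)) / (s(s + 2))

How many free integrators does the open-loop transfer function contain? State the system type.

Type 1

The denominator has 1 factor of s at the origin (free integrator), so this is a Type 1 system.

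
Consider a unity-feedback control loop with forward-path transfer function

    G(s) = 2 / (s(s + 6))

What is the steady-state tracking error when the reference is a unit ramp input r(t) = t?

G(s) has one pole at the origin.
This is a Type 1 system. Kv = lim_{s→0} s·G(s) = 2/6 = 1/3.
e_ss = 1/Kv = 1/(1/3) = 3.

e_ss = 3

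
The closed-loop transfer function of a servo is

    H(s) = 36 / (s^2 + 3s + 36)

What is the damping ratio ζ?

Compare the denominator to the standard form s^2 + 2ζωₙs + ωₙ².
ωₙ² = 36, so ωₙ = 6 rad/s.
2ζωₙ = 3, so ζ = 3/(2·6) = 0.25.

ζ = 0.25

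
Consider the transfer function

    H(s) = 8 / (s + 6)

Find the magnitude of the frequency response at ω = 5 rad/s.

Substitute s = j5: numerator = 8, denominator = 6 + j5.
|H(j5)| = |8| / |6 + j5| = 8 / 7.8102 ≈ 1.024.

|H(j5)| ≈ 1.024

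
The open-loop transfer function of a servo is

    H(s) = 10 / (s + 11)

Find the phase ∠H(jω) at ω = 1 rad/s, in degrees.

∠H(j1) ≈ -5.194°

At s = j1: numerator = 10, denominator = 11 + j1.
∠H = ∠num − ∠den = 0° − (5.1944°) = -5.194°.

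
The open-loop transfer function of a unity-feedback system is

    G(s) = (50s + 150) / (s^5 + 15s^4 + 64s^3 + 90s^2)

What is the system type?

Factor s from the denominator: s^5 + 15s^4 + 64s^3 + 90s^2 = s^2·(s^3 + 15s^2 + 64s + 90).
There are 2 poles at the origin, so the system is Type 2.

Type 2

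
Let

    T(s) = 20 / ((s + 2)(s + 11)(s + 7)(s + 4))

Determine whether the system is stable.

The poles can be read from the denominator factors: s = -2, -11, -7, -4.
Since all poles lie strictly in the left half-plane, the system is stable.

stable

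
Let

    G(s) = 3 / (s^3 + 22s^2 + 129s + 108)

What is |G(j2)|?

|G(j2)| ≈ 0.01196

Substitute s = j2: numerator = 3, denominator = 20 + j250.
|G(j2)| = |3| / |20 + j250| = 3 / 250.80 ≈ 0.01196.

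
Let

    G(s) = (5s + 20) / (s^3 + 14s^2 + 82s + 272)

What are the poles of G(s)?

s = -8, -3 + 5j, -3 - 5j

The poles are the roots of the denominator s^3 + 14s^2 + 82s + 272 = 0.
Trying s = -8: the polynomial evaluates to 0, so (s + 8) is a factor.
Dividing out leaves s^2 + 6s + 34 = 0.
The quadratic formula then gives s = -3 ± 5j.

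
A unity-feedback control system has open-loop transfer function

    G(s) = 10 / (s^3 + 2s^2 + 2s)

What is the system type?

Factor s from the denominator: s^3 + 2s^2 + 2s = s·(s^2 + 2s + 2).
There is 1 pole at the origin, so the system is Type 1.

Type 1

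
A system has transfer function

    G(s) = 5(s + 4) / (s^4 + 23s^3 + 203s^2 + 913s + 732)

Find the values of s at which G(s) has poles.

The poles are the roots of the denominator s^4 + 23s^3 + 203s^2 + 913s + 732 = 0.
Trying s = -1: the polynomial evaluates to 0, so (s + 1) is a factor.
Dividing out leaves s^3 + 22s^2 + 181s + 732 = 0.
This factors further as (s^2 + 10s + 61)(s + 12) = 0.

s = -1, -5 ± 6j, -12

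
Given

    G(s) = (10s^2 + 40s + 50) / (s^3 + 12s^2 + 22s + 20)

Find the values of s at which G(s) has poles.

The poles are the roots of the denominator s^3 + 12s^2 + 22s + 20 = 0.
Trying s = -10: the polynomial evaluates to 0, so (s + 10) is a factor.
Dividing out leaves s^2 + 2s + 2 = 0.
The quadratic formula then gives s = -1 ± 1j.

s = -1 + j, -1 - j, -10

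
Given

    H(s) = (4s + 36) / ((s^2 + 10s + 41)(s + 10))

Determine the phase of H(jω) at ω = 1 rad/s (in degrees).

∠H(j1) ≈ -13.41°

At s = j1: numerator = 36 + j4, denominator = 390 + j140.
∠H = ∠num − ∠den = 6.3402° − (19.747°) = -13.41°.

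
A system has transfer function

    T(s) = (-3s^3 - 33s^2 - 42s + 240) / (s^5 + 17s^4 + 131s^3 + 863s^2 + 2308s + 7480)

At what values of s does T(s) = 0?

s = -5, 2, -8

Set the numerator to zero: -3s^3 - 33s^2 - 42s + 240 = 0, i.e. -3·(s^3 + 11s^2 + 14s - 80) = 0.
Factoring: (s + 5)(s - 2)(s + 8) = 0.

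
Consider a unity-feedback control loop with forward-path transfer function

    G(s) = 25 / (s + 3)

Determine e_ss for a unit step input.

G(s) has no poles at the origin.
This is a Type 0 system. Kp = lim_{s→0} G(s) = 25/3.
e_ss = 1/(1 + Kp) = 1/(1 + 25/3) = 3/28 ≈ 0.1071.

e_ss = 0.1071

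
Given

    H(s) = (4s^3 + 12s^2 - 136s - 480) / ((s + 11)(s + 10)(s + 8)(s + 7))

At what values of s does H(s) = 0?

Set the numerator to zero: 4s^3 + 12s^2 - 136s - 480 = 0, i.e. 4·(s^3 + 3s^2 - 34s - 120) = 0.
Factoring: (s + 4)(s - 6)(s + 5) = 0.

s = -4, 6, -5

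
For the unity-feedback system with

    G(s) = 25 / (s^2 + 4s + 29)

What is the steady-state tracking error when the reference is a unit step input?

G(s) has no poles at the origin.
This is a Type 0 system. Kp = lim_{s→0} G(s) = 25/29.
e_ss = 1/(1 + Kp) = 1/(1 + 25/29) = 29/54 ≈ 0.5370.

e_ss = 0.5370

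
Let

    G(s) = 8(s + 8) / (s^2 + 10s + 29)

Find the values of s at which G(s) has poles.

s = -5 ± 2j

The poles are the roots of the denominator s^2 + 10s + 29 = 0.
Using the quadratic formula: s = (-10 ± √(-16))/2 = -5 ± 2j.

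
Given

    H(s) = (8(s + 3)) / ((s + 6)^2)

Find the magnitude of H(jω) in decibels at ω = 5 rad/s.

Substitute s = j5: numerator = 24 + j40, denominator = 11 + j60.
|H(j5)| = |24 + j40| / |11 + j60| = 46.648 / 61 ≈ 0.7647.
In decibels: 20·log₁₀(0.7647) ≈ -2.33 dB.

|H(j5)|_dB ≈ -2.33 dB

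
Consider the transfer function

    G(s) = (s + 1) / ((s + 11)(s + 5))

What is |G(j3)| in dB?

Substitute s = j3: numerator = 1 + j3, denominator = 46 + j48.
|G(j3)| = |1 + j3| / |46 + j48| = 3.1623 / 66.483 ≈ 0.04757.
In decibels: 20·log₁₀(0.04757) ≈ -26.5 dB.

|G(j3)|_dB ≈ -26.5 dB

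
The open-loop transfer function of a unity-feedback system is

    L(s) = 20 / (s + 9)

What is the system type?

Type 0

The denominator has no factor of s at the origin — no free integrator — so this is a Type 0 system.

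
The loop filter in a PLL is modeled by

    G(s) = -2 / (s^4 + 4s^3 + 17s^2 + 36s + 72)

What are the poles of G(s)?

s = 3j, -3j, -2 + 2j, -2 - 2j

The poles are the roots of the denominator s^4 + 4s^3 + 17s^2 + 36s + 72 = 0.
No real roots exist; factor into two real quadratics: (s^2 + 9)(s^2 + 4s + 8) = 0.
Each quadratic gives a conjugate pair via the quadratic formula.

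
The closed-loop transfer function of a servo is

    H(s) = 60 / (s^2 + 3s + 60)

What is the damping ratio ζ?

ζ ≈ 0.1936

Compare the denominator to the standard form s^2 + 2ζωₙs + ωₙ².
ωₙ² = 60, so ωₙ = √60 ≈ 7.746 rad/s.
2ζωₙ = 3, so ζ = 3/(2·√60) ≈ 0.1936.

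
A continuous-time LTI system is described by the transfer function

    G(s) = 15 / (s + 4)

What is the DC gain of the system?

G(0) = 15/4 ≈ 3.750

Set s = 0: G(0) = (15) / (4) = 15/4.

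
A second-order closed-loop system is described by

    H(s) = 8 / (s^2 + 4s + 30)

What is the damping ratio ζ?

Compare the denominator to the standard form s^2 + 2ζωₙs + ωₙ².
ωₙ² = 30, so ωₙ = √30 ≈ 5.477 rad/s.
2ζωₙ = 4, so ζ = 4/(2·√30) ≈ 0.3651.
With ζ = 0.3651 the response is underdamped.

ζ ≈ 0.3651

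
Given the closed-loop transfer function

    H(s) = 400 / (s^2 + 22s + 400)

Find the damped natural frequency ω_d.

ω_d ≈ 16.70 rad/s

Comparing s^2 + 22s + 400 to s^2 + 2ζωₙs + ωₙ²: ωₙ = 20 rad/s and ζ = 22/(2·20) = 0.55.
ζωₙ = 22/2 = 11, so ω_d = ωₙ√(1−ζ²) = √(ωₙ² − (ζωₙ)²) = √(400 − 11²) = √279 ≈ 16.70 rad/s.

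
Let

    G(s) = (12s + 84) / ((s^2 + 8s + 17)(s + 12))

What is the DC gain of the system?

G(0) = 7/17 ≈ 0.4118

Set s = 0: G(0) = (84) / (204) = 7/17.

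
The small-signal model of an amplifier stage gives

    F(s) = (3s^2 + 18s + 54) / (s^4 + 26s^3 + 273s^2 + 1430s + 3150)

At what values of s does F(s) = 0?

Set the numerator to zero: 3s^2 + 18s + 54 = 0, i.e. 3·(s^2 + 6s + 18) = 0.
Factoring: (s^2 + 6s + 18) = 0.

s = -3 + 3j, -3 - 3j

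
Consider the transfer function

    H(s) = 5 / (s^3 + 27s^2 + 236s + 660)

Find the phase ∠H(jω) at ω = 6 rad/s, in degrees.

∠H(j6) ≈ -104.6°

At s = j6: numerator = 5, denominator = -312 + j1200.
∠H = ∠num − ∠den = 0° − (104.57°) = -104.6°.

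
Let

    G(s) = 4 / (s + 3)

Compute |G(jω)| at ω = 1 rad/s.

|G(j1)| ≈ 1.265

Substitute s = j1: numerator = 4, denominator = 3 + j1.
|G(j1)| = |4| / |3 + j1| = 4 / 3.1623 ≈ 1.265.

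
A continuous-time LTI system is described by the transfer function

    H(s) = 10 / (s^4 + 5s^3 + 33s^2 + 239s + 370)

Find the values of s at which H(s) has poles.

The poles are the roots of the denominator s^4 + 5s^3 + 33s^2 + 239s + 370 = 0.
Trying s = -2: the polynomial evaluates to 0, so (s + 2) is a factor.
Dividing out leaves s^3 + 3s^2 + 27s + 185 = 0.
This factors further as (s + 5)(s^2 - 2s + 37) = 0.

s = -2, -5, 1 ± 6j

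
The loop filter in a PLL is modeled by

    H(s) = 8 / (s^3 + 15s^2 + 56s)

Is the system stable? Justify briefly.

The denominator s^3 + 15s^2 + 56s factors as s(s + 7)(s + 8), giving poles at s = 0, -7, -8.
Since the simple pole(s) at s = 0 lie on the jω-axis with none in the right half-plane, the system is marginally stable.

marginally stable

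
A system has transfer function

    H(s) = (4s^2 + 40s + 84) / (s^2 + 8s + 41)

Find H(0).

H(0) = 84/41 ≈ 2.049

Set s = 0: H(0) = (84) / (41) = 84/41.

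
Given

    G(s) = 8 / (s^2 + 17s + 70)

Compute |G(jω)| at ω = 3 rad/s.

Substitute s = j3: numerator = 8, denominator = 61 + j51.
|G(j3)| = |8| / |61 + j51| = 8 / 79.511 ≈ 0.1006.

|G(j3)| ≈ 0.1006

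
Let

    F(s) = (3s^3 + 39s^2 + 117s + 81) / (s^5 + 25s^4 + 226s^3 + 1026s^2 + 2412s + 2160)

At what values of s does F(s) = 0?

s = -9, -1, -3

Set the numerator to zero: 3s^3 + 39s^2 + 117s + 81 = 0, i.e. 3·(s^3 + 13s^2 + 39s + 27) = 0.
Factoring: (s + 9)(s + 1)(s + 3) = 0.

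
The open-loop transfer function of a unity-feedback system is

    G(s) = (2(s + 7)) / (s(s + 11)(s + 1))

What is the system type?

The denominator has 1 factor of s at the origin (free integrator), so this is a Type 1 system.

Type 1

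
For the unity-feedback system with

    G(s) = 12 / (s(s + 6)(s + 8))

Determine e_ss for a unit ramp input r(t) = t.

G(s) has one pole at the origin.
This is a Type 1 system. Kv = lim_{s→0} s·G(s) = 12/48 = 1/4.
e_ss = 1/Kv = 1/(1/4) = 4.

e_ss = 4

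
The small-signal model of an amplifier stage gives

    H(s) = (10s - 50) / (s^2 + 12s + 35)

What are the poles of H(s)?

The poles are the roots of the denominator s^2 + 12s + 35 = 0.
Factoring: (s + 5)(s + 7) = 0, so s = -5 and s = -7.

s = -5, -7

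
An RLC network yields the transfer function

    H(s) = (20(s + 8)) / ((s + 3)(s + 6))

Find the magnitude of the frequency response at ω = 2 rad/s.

|H(j2)| ≈ 7.232

Substitute s = j2: numerator = 160 + j40, denominator = 14 + j18.
|H(j2)| = |160 + j40| / |14 + j18| = 164.92 / 22.804 ≈ 7.232.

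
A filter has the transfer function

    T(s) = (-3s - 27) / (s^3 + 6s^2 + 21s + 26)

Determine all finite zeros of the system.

s = -9

Set the numerator to zero: -3s - 27 = 0, i.e. -3·(s + 9) = 0.
So s = -9.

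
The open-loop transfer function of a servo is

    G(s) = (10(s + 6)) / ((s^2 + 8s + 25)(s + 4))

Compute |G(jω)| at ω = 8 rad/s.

Substitute s = j8: numerator = 60 + j80, denominator = -668 - j56.
|G(j8)| = |60 + j80| / |-668 - j56| = 100 / 670.34 ≈ 0.1492.

|G(j8)| ≈ 0.1492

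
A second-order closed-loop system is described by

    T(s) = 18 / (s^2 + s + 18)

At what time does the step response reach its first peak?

Comparing s^2 + s + 18 to s^2 + 2ζωₙs + ωₙ²: ωₙ = √18 ≈ 4.243 rad/s and ζ = 1/(2·√18) ≈ 0.1179.
ζωₙ = 1/2 = 0.5, so ω_d = ωₙ√(1−ζ²) = √(ωₙ² − (ζωₙ)²) = √(18 − 0.5²) = √17.75 ≈ 4.213 rad/s.
t_p = π/ω_d = π/4.213 ≈ 0.7457 s.

t_p ≈ 0.7457 s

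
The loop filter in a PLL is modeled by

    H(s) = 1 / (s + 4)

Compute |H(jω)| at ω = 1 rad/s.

|H(j1)| ≈ 0.2425

Substitute s = j1: numerator = 1, denominator = 4 + j1.
|H(j1)| = |1| / |4 + j1| = 1 / 4.1231 ≈ 0.2425.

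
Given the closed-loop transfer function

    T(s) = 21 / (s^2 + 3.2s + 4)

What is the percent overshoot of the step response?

Comparing s^2 + 3.2s + 4 to s^2 + 2ζωₙs + ωₙ²: ωₙ = 2 rad/s and ζ = 3.2/(2·2) = 0.8.
%OS = 100·exp(−πζ/√(1−ζ²)) = 100·exp(−π·0.8/√(1−0.8²)) ≈ 1.52%.

%OS ≈ 1.52%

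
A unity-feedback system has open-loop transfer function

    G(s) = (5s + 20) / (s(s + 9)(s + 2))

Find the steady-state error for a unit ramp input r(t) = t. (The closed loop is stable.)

G(s) has one pole at the origin.
This is a Type 1 system. Kv = lim_{s→0} s·G(s) = 20/18 = 10/9.
e_ss = 1/Kv = 1/(10/9) = 9/10 ≈ 0.9000.

e_ss = 0.9000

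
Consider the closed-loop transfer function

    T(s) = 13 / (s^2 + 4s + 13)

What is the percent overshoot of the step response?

%OS ≈ 12.3%

Comparing s^2 + 4s + 13 to s^2 + 2ζωₙs + ωₙ²: ωₙ = √13 ≈ 3.606 rad/s and ζ = 4/(2·√13) ≈ 0.5547.
%OS = 100·exp(−πζ/√(1−ζ²)) = 100·exp(−π·0.5547/√(1−0.5547²)) ≈ 12.3%.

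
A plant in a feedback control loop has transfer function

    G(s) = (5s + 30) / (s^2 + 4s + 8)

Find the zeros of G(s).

Set the numerator to zero: 5s + 30 = 0, i.e. 5·(s + 6) = 0.
So s = -6.

s = -6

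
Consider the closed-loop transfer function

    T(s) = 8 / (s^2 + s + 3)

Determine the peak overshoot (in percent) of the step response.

%OS ≈ 38.8%

Comparing s^2 + s + 3 to s^2 + 2ζωₙs + ωₙ²: ωₙ = √3 ≈ 1.732 rad/s and ζ = 1/(2·√3) ≈ 0.2887.
%OS = 100·exp(−πζ/√(1−ζ²)) = 100·exp(−π·0.2887/√(1−0.2887²)) ≈ 38.8%.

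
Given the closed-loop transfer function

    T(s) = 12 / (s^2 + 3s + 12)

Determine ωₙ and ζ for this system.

ωₙ ≈ 3.464 rad/s, ζ ≈ 0.4330

Compare the denominator to the standard form s^2 + 2ζωₙs + ωₙ².
ωₙ² = 12, so ωₙ = √12 ≈ 3.464 rad/s.
2ζωₙ = 3, so ζ = 3/(2·√12) ≈ 0.4330.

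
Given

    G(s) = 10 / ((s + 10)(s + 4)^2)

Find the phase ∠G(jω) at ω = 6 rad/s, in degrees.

At s = j6: numerator = 10, denominator = -488 + j360.
∠G = ∠num − ∠den = 0° − (143.58°) = -143.6°.

∠G(j6) ≈ -143.6°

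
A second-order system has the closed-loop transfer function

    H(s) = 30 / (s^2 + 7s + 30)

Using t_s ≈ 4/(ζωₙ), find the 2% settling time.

t_s ≈ 1.143 s

Comparing s^2 + 7s + 30 to s^2 + 2ζωₙs + ωₙ²: ωₙ = √30 ≈ 5.477 rad/s and ζ = 7/(2·√30) ≈ 0.6390.
ζωₙ = 7/2 = 3.5, so t_s ≈ 4/(ζωₙ) = 4/3.5 ≈ 1.143 s.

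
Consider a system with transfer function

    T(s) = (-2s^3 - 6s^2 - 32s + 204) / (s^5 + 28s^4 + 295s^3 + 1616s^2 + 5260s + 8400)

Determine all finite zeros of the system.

Set the numerator to zero: -2s^3 - 6s^2 - 32s + 204 = 0, i.e. -2·(s^3 + 3s^2 + 16s - 102) = 0.
Factoring: (s^2 + 6s + 34)(s - 3) = 0.

s = -3 ± 5j, 3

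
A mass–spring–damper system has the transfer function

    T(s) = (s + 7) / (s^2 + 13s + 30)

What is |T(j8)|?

Substitute s = j8: numerator = 7 + j8, denominator = -34 + j104.
|T(j8)| = |7 + j8| / |-34 + j104| = 10.630 / 109.42 ≈ 0.09715.

|T(j8)| ≈ 0.09715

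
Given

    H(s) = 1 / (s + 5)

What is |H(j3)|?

Substitute s = j3: numerator = 1, denominator = 5 + j3.
|H(j3)| = |1| / |5 + j3| = 1 / 5.8310 ≈ 0.1715.

|H(j3)| ≈ 0.1715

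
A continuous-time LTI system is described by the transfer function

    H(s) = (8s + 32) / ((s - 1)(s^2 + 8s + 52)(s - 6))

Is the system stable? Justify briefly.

unstable

The poles can be read from the denominator factors: s = 1, -4 + 6j, -4 - 6j, 6.
Since the pole(s) at s = 1, 6 lie in the right half-plane, the system is unstable.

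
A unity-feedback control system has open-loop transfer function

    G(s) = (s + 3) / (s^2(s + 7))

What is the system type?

The denominator has 2 factors of s at the origin (free integrators), so this is a Type 2 system.

Type 2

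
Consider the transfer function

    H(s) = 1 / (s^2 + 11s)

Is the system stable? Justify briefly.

The denominator s^2 + 11s factors as s(s + 11), giving poles at s = 0, -11.
Since the simple pole(s) at s = 0 lie on the jω-axis with none in the right half-plane, the system is marginally stable.

marginally stable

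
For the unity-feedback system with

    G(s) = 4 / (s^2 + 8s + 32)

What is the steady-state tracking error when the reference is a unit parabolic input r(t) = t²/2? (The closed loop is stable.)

G(s) has no poles at the origin.
This is a Type 0 system; Ka = lim_{s→0} s^2·G(s) = 0, so the steady-state error for a parabola input is infinite.

e_ss = ∞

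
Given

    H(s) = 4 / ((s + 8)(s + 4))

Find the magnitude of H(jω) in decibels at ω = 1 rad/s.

|H(j1)|_dB ≈ -18.4 dB

Substitute s = j1: numerator = 4, denominator = 31 + j12.
|H(j1)| = |4| / |31 + j12| = 4 / 33.242 ≈ 0.1203.
In decibels: 20·log₁₀(0.1203) ≈ -18.4 dB.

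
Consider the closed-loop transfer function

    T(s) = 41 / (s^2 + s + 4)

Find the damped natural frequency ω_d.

ω_d ≈ 1.936 rad/s

Comparing s^2 + s + 4 to s^2 + 2ζωₙs + ωₙ²: ωₙ = 2 rad/s and ζ = 1/(2·2) = 0.25.
ζωₙ = 1/2 = 0.5, so ω_d = ωₙ√(1−ζ²) = √(ωₙ² − (ζωₙ)²) = √(4 − 0.5²) = √3.75 ≈ 1.936 rad/s.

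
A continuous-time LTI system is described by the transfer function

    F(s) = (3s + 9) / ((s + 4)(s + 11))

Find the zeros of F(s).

Set the numerator to zero: 3s + 9 = 0, i.e. 3·(s + 3) = 0.
So s = -3.

s = -3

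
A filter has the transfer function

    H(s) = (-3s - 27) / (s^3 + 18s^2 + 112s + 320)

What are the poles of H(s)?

s = -4 ± 4j, -10

The poles are the roots of the denominator s^3 + 18s^2 + 112s + 320 = 0.
Trying s = -10: the polynomial evaluates to 0, so (s + 10) is a factor.
Dividing out leaves s^2 + 8s + 32 = 0.
The quadratic formula then gives s = -4 ± 4j.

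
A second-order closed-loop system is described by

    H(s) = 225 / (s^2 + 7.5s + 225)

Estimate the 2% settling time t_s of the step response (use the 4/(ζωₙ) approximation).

Comparing s^2 + 7.5s + 225 to s^2 + 2ζωₙs + ωₙ²: ωₙ = 15 rad/s and ζ = 7.5/(2·15) = 0.25.
ζωₙ = 7.5/2 = 3.75, so t_s ≈ 4/(ζωₙ) = 4/3.75 ≈ 1.067 s.

t_s ≈ 1.067 s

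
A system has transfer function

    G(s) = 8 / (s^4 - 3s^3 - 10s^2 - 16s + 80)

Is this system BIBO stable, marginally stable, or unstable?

The denominator s^4 - 3s^3 - 10s^2 - 16s + 80 factors as (s^2 + 4s + 8)(s - 2)(s - 5), giving poles at s = -2 ± 2j, 2, 5.
Since the pole(s) at s = 2, 5 lie in the right half-plane, the system is unstable.

unstable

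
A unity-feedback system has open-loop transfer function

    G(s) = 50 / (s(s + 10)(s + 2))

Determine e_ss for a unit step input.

G(s) has one pole at the origin.
This is a Type 1 system; for a step input the steady-state error is zero.

e_ss = 0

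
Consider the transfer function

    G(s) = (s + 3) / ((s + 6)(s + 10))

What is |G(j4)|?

|G(j4)| ≈ 0.06438

Substitute s = j4: numerator = 3 + j4, denominator = 44 + j64.
|G(j4)| = |3 + j4| / |44 + j64| = 5 / 77.666 ≈ 0.06438.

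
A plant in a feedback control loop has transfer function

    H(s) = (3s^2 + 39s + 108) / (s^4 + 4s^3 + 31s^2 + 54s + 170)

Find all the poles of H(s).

s = -1 ± 3j, -1 ± 4j

The poles are the roots of the denominator s^4 + 4s^3 + 31s^2 + 54s + 170 = 0.
No real roots exist; factor into two real quadratics: (s^2 + 2s + 10)(s^2 + 2s + 17) = 0.
Each quadratic gives a conjugate pair via the quadratic formula.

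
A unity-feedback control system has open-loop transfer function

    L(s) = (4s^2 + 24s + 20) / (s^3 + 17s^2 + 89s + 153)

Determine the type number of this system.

Type 0

The denominator has no factor of s at the origin — no free integrator — so this is a Type 0 system.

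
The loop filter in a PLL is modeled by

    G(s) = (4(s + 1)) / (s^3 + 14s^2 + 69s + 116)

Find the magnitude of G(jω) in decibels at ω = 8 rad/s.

Substitute s = j8: numerator = 4 + j32, denominator = -780 + j40.
|G(j8)| = |4 + j32| / |-780 + j40| = 32.249 / 781.02 ≈ 0.04129.
In decibels: 20·log₁₀(0.04129) ≈ -27.7 dB.

|G(j8)|_dB ≈ -27.7 dB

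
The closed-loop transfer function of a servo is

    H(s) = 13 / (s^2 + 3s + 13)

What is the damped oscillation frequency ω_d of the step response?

Comparing s^2 + 3s + 13 to s^2 + 2ζωₙs + ωₙ²: ωₙ = √13 ≈ 3.606 rad/s and ζ = 3/(2·√13) ≈ 0.4160.
ζωₙ = 3/2 = 1.5, so ω_d = ωₙ√(1−ζ²) = √(ωₙ² − (ζωₙ)²) = √(13 − 1.5²) = √10.75 ≈ 3.279 rad/s.

ω_d ≈ 3.279 rad/s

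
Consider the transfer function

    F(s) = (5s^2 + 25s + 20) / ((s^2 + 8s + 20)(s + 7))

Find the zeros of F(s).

s = -4, -1

Set the numerator to zero: 5s^2 + 25s + 20 = 0, i.e. 5·(s^2 + 5s + 4) = 0.
Factoring: (s + 4)(s + 1) = 0.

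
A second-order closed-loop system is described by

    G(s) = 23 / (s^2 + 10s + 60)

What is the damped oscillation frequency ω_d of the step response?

Comparing s^2 + 10s + 60 to s^2 + 2ζωₙs + ωₙ²: ωₙ = √60 ≈ 7.746 rad/s and ζ = 10/(2·√60) ≈ 0.6455.
ζωₙ = 10/2 = 5, so ω_d = ωₙ√(1−ζ²) = √(ωₙ² − (ζωₙ)²) = √(60 − 5²) = √35 ≈ 5.916 rad/s.

ω_d ≈ 5.916 rad/s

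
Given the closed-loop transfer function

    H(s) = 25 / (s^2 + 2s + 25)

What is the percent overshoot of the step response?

%OS ≈ 52.7%

Comparing s^2 + 2s + 25 to s^2 + 2ζωₙs + ωₙ²: ωₙ = 5 rad/s and ζ = 2/(2·5) = 0.2.
%OS = 100·exp(−πζ/√(1−ζ²)) = 100·exp(−π·0.2/√(1−0.2²)) ≈ 52.7%.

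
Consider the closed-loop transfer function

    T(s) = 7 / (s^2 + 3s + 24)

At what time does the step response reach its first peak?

Comparing s^2 + 3s + 24 to s^2 + 2ζωₙs + ωₙ²: ωₙ = √24 ≈ 4.899 rad/s and ζ = 3/(2·√24) ≈ 0.3062.
ζωₙ = 3/2 = 1.5, so ω_d = ωₙ√(1−ζ²) = √(ωₙ² − (ζωₙ)²) = √(24 − 1.5²) = √21.75 ≈ 4.664 rad/s.
t_p = π/ω_d = π/4.664 ≈ 0.6736 s.

t_p ≈ 0.6736 s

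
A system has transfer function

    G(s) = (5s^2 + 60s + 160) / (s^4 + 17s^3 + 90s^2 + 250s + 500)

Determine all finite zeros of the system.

Set the numerator to zero: 5s^2 + 60s + 160 = 0, i.e. 5·(s^2 + 12s + 32) = 0.
Factoring: (s + 4)(s + 8) = 0.

s = -4, -8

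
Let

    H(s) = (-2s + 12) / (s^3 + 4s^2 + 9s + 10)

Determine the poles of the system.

The poles are the roots of the denominator s^3 + 4s^2 + 9s + 10 = 0.
Trying s = -2: the polynomial evaluates to 0, so (s + 2) is a factor.
Dividing out leaves s^2 + 2s + 5 = 0.
The quadratic formula then gives s = -1 ± 2j.

s = -1 + 2j, -1 - 2j, -2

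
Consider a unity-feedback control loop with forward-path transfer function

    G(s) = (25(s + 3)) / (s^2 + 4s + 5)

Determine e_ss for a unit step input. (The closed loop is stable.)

e_ss = 0.06250

G(s) has no poles at the origin.
This is a Type 0 system. Kp = lim_{s→0} G(s) = 75/5 = 15.
e_ss = 1/(1 + Kp) = 1/(1 + 15) = 1/16 ≈ 0.06250.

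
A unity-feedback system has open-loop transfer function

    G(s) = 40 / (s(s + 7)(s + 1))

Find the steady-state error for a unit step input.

G(s) has one pole at the origin.
This is a Type 1 system; for a step input the steady-state error is zero.

e_ss = 0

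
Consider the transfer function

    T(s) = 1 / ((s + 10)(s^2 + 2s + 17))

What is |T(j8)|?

|T(j8)| ≈ 0.001573

Substitute s = j8: numerator = 1, denominator = -598 - j216.
|T(j8)| = |1| / |-598 - j216| = 1 / 635.81 ≈ 0.001573.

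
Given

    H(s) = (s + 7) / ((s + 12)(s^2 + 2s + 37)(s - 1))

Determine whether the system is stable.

unstable

The poles can be read from the denominator factors: s = -12, -1 ± 6j, 1.
Since the pole(s) at s = 1 lie in the right half-plane, the system is unstable.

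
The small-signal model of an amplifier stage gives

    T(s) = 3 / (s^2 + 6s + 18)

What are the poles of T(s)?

s = -3 ± 3j

The poles are the roots of the denominator s^2 + 6s + 18 = 0.
Using the quadratic formula: s = (-6 ± √(-36))/2 = -3 ± 3j.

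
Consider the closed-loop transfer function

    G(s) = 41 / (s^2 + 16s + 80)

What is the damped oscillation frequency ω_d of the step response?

Comparing s^2 + 16s + 80 to s^2 + 2ζωₙs + ωₙ²: ωₙ = √80 ≈ 8.944 rad/s and ζ = 16/(2·√80) ≈ 0.8944.
ζωₙ = 16/2 = 8, so ω_d = ωₙ√(1−ζ²) = √(ωₙ² − (ζωₙ)²) = √(80 − 8²) = √16 = 4 rad/s.

ω_d = 4 rad/s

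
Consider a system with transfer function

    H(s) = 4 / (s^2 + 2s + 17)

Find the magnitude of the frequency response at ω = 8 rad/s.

Substitute s = j8: numerator = 4, denominator = -47 + j16.
|H(j8)| = |4| / |-47 + j16| = 4 / 49.649 ≈ 0.08057.

|H(j8)| ≈ 0.08057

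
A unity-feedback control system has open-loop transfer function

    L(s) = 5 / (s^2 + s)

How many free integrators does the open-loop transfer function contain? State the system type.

Factor s from the denominator: s^2 + s = s·(s + 1).
There is 1 pole at the origin, so the system is Type 1.

Type 1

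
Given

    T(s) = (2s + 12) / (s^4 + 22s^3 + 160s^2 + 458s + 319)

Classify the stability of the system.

stable

The denominator s^4 + 22s^3 + 160s^2 + 458s + 319 factors as (s^2 + 10s + 29)(s + 11)(s + 1), giving poles at s = -5 ± 2j, -11, -1.
Since all poles lie strictly in the left half-plane, the system is stable.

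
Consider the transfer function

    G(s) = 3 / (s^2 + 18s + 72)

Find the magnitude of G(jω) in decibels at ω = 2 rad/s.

|G(j2)|_dB ≈ -28.2 dB

Substitute s = j2: numerator = 3, denominator = 68 + j36.
|G(j2)| = |3| / |68 + j36| = 3 / 76.942 ≈ 0.03899.
In decibels: 20·log₁₀(0.03899) ≈ -28.2 dB.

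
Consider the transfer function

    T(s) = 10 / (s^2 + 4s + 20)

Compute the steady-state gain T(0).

T(0) = 1/2 ≈ 0.5000

Set s = 0: T(0) = (10) / (20) = 1/2.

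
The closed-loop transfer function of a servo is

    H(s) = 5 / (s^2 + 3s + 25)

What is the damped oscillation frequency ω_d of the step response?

Comparing s^2 + 3s + 25 to s^2 + 2ζωₙs + ωₙ²: ωₙ = 5 rad/s and ζ = 3/(2·5) = 0.3.
ζωₙ = 3/2 = 1.5, so ω_d = ωₙ√(1−ζ²) = √(ωₙ² − (ζωₙ)²) = √(25 − 1.5²) = √22.75 ≈ 4.770 rad/s.

ω_d ≈ 4.770 rad/s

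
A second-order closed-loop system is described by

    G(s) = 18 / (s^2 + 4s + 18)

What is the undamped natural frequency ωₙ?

Compare the denominator to the standard form s^2 + 2ζωₙs + ωₙ².
ωₙ² = 18, so ωₙ = √18 ≈ 4.243 rad/s.

ωₙ ≈ 4.243 rad/s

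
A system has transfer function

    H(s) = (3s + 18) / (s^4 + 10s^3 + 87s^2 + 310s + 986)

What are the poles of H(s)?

s = -3 + 5j, -3 - 5j, -2 + 5j, -2 - 5j

The poles are the roots of the denominator s^4 + 10s^3 + 87s^2 + 310s + 986 = 0.
No real roots exist; factor into two real quadratics: (s^2 + 6s + 34)(s^2 + 4s + 29) = 0.
Each quadratic gives a conjugate pair via the quadratic formula.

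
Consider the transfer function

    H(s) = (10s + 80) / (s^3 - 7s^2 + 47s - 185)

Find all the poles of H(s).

s = 1 ± 6j, 5

The poles are the roots of the denominator s^3 - 7s^2 + 47s - 185 = 0.
Trying s = 5: the polynomial evaluates to 0, so (s - 5) is a factor.
Dividing out leaves s^2 - 2s + 37 = 0.
The quadratic formula then gives s = 1 ± 6j.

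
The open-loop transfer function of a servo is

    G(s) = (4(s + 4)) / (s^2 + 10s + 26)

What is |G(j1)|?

|G(j1)| ≈ 0.6125

Substitute s = j1: numerator = 16 + j4, denominator = 25 + j10.
|G(j1)| = |16 + j4| / |25 + j10| = 16.492 / 26.926 ≈ 0.6125.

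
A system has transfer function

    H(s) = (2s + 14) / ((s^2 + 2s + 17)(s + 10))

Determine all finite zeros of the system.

s = -7

Set the numerator to zero: 2s + 14 = 0, i.e. 2·(s + 7) = 0.
So s = -7.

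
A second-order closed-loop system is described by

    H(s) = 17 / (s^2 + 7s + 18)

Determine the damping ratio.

Compare the denominator to the standard form s^2 + 2ζωₙs + ωₙ².
ωₙ² = 18, so ωₙ = √18 ≈ 4.243 rad/s.
2ζωₙ = 7, so ζ = 7/(2·√18) ≈ 0.8250.

ζ ≈ 0.8250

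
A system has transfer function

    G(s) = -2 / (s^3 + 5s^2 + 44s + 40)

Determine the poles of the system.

The poles are the roots of the denominator s^3 + 5s^2 + 44s + 40 = 0.
Trying s = -1: the polynomial evaluates to 0, so (s + 1) is a factor.
Dividing out leaves s^2 + 4s + 40 = 0.
The quadratic formula then gives s = -2 ± 6j.

s = -2 ± 6j, -1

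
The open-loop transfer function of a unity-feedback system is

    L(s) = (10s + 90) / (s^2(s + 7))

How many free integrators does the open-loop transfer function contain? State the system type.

The denominator has 2 factors of s at the origin (free integrators), so this is a Type 2 system.

Type 2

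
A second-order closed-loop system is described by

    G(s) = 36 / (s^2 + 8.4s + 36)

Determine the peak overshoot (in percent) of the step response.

%OS ≈ 4.60%

Comparing s^2 + 8.4s + 36 to s^2 + 2ζωₙs + ωₙ²: ωₙ = 6 rad/s and ζ = 8.4/(2·6) = 0.7.
%OS = 100·exp(−πζ/√(1−ζ²)) = 100·exp(−π·0.7/√(1−0.7²)) ≈ 4.60%.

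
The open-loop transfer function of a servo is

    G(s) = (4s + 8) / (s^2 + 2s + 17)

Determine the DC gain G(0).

Set s = 0: G(0) = (8) / (17) = 8/17.

G(0) = 8/17 ≈ 0.4706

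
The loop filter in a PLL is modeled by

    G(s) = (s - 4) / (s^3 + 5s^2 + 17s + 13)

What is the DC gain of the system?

G(0) = -4/13 ≈ -0.3077

Set s = 0: G(0) = (-4) / (13) = -4/13.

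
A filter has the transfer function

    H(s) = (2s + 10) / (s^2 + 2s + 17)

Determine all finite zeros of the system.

Set the numerator to zero: 2s + 10 = 0, i.e. 2·(s + 5) = 0.
So s = -5.

s = -5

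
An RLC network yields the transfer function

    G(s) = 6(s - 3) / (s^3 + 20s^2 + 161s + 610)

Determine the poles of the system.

The poles are the roots of the denominator s^3 + 20s^2 + 161s + 610 = 0.
Trying s = -10: the polynomial evaluates to 0, so (s + 10) is a factor.
Dividing out leaves s^2 + 10s + 61 = 0.
The quadratic formula then gives s = -5 ± 6j.

s = -5 ± 6j, -10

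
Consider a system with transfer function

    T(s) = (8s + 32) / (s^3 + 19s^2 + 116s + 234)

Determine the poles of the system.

The poles are the roots of the denominator s^3 + 19s^2 + 116s + 234 = 0.
Trying s = -9: the polynomial evaluates to 0, so (s + 9) is a factor.
Dividing out leaves s^2 + 10s + 26 = 0.
The quadratic formula then gives s = -5 ± 1j.

s = -5 ± j, -9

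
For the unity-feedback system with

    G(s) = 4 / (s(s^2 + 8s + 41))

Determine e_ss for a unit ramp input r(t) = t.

G(s) has one pole at the origin.
This is a Type 1 system. Kv = lim_{s→0} s·G(s) = 4/41.
e_ss = 1/Kv = 1/(4/41) = 41/4 ≈ 10.25.

e_ss = 10.25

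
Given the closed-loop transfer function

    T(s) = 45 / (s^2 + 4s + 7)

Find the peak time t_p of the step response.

t_p ≈ 1.814 s

Comparing s^2 + 4s + 7 to s^2 + 2ζωₙs + ωₙ²: ωₙ = √7 ≈ 2.646 rad/s and ζ = 4/(2·√7) ≈ 0.7559.
ζωₙ = 4/2 = 2, so ω_d = ωₙ√(1−ζ²) = √(ωₙ² − (ζωₙ)²) = √(7 − 2²) = √3 ≈ 1.732 rad/s.
t_p = π/ω_d = π/1.732 ≈ 1.814 s.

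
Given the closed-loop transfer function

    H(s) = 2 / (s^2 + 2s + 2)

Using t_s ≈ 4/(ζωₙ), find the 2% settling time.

t_s ≈ 4 s

Comparing s^2 + 2s + 2 to s^2 + 2ζωₙs + ωₙ²: ωₙ = √2 ≈ 1.414 rad/s and ζ = 2/(2·√2) ≈ 0.7071.
ζωₙ = 2/2 = 1, so t_s ≈ 4/(ζωₙ) = 4/1 = 4 s.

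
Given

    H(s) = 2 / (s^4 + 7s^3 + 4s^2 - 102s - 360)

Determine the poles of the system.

The poles are the roots of the denominator s^4 + 7s^3 + 4s^2 - 102s - 360 = 0.
Trying s = -5: the polynomial evaluates to 0, so (s + 5) is a factor.
Dividing out leaves s^3 + 2s^2 - 6s - 72 = 0.
This factors further as (s^2 + 6s + 18)(s - 4) = 0.

s = -3 + 3j, -3 - 3j, -5, 4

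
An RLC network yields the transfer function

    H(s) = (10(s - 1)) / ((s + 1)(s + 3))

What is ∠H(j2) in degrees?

At s = j2: numerator = -10 + j20, denominator = -1 + j8.
∠H = ∠num − ∠den = 116.57° − (97.125°) = 19.44°.

∠H(j2) ≈ 19.44°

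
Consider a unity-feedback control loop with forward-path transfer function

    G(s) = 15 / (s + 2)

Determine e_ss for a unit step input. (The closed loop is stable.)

e_ss = 0.1176

G(s) has no poles at the origin.
This is a Type 0 system. Kp = lim_{s→0} G(s) = 15/2.
e_ss = 1/(1 + Kp) = 1/(1 + 15/2) = 2/17 ≈ 0.1176.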